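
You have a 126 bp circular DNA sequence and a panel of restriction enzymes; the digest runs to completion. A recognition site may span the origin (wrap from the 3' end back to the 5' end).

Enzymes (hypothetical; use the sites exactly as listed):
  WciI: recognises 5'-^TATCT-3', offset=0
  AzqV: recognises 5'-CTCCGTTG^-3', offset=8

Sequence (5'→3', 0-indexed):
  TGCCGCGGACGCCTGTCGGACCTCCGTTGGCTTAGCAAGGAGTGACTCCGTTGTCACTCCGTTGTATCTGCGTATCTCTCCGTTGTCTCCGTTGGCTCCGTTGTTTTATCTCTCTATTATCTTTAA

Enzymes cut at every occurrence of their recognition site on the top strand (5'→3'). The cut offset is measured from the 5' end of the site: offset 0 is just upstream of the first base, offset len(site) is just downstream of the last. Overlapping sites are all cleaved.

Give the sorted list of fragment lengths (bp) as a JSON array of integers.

[3,8,9,9,11,11,13,24,38]

Scan for sites:
  WciI TATCT/0: at [64, 72, 106, 117] ⇒ [64, 72, 106, 117]
  AzqV CTCCGTTG/8: at [21, 45, 56, 77, 86, 95] ⇒ [29, 53, 64, 85, 94, 103]

Pooled cuts: [29, 53, 64, 72, 85, 94, 103, 106, 117]

Fragment lengths:
  29→53: 24 bp
  53→64: 11 bp
  64→72: 8 bp
  72→85: 13 bp
  85→94: 9 bp
  94→103: 9 bp
  103→106: 3 bp
  106→117: 11 bp
  117→29 (wrap): 126-117+29 = 38 bp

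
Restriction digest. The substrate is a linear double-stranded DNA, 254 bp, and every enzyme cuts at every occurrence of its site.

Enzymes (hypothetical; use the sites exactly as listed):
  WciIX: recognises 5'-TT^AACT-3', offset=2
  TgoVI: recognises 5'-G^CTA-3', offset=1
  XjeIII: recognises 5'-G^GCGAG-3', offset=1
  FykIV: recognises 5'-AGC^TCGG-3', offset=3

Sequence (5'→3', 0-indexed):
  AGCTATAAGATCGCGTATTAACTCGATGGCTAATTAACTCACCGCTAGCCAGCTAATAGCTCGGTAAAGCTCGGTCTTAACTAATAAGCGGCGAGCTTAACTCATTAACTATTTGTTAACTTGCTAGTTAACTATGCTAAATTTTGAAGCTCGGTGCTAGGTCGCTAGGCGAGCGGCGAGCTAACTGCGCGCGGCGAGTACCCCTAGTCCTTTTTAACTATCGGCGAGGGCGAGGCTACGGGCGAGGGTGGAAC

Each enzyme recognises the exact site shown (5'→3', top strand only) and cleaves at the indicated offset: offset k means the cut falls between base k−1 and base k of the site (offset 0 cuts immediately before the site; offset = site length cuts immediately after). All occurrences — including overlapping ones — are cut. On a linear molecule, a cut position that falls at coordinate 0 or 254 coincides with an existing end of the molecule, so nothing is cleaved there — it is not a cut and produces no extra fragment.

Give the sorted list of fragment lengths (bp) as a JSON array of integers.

Site scan:
  WciIX (TTAACT, off=2): starts [17, 33, 76, 96, 104, 115, 127, 213] → cuts [19, 35, 78, 98, 106, 117, 129, 215]
  TgoVI (GCTA, off=1): starts [1, 28, 43, 51, 122, 135, 155, 163, 179, 234] → cuts [2, 29, 44, 52, 123, 136, 156, 164, 180, 235]
  XjeIII (GGCGAG, off=1): starts [89, 167, 174, 192, 222, 228, 240] → cuts [90, 168, 175, 193, 223, 229, 241]
  FykIV (AGCTCGG, off=3): starts [57, 67, 147] → cuts [60, 70, 150]

Pooled cuts: [2, 19, 29, 35, 44, 52, 60, 70, 78, 90, 98, 106, 117, 123, 129, 136, 150, 156, 164, 168, 175, 180, 193, 215, 223, 229, 235, 241]

Fragments:
  [0,2): 2 bp
  [2,19): 17 bp
  [19,29): 10 bp
  [29,35): 6 bp
  [35,44): 9 bp
  [44,52): 8 bp
  [52,60): 8 bp
  [60,70): 10 bp
  [70,78): 8 bp
  [78,90): 12 bp
  [90,98): 8 bp
  [98,106): 8 bp
  [106,117): 11 bp
  [117,123): 6 bp
  [123,129): 6 bp
  [129,136): 7 bp
  [136,150): 14 bp
  [150,156): 6 bp
  [156,164): 8 bp
  [164,168): 4 bp
  [168,175): 7 bp
  [175,180): 5 bp
  [180,193): 13 bp
  [193,215): 22 bp
  [215,223): 8 bp
  [223,229): 6 bp
  [229,235): 6 bp
  [235,241): 6 bp
  [241,254): 13 bp

[2,4,5,6,6,6,6,6,6,6,7,7,8,8,8,8,8,8,8,9,10,10,11,12,13,13,14,17,22]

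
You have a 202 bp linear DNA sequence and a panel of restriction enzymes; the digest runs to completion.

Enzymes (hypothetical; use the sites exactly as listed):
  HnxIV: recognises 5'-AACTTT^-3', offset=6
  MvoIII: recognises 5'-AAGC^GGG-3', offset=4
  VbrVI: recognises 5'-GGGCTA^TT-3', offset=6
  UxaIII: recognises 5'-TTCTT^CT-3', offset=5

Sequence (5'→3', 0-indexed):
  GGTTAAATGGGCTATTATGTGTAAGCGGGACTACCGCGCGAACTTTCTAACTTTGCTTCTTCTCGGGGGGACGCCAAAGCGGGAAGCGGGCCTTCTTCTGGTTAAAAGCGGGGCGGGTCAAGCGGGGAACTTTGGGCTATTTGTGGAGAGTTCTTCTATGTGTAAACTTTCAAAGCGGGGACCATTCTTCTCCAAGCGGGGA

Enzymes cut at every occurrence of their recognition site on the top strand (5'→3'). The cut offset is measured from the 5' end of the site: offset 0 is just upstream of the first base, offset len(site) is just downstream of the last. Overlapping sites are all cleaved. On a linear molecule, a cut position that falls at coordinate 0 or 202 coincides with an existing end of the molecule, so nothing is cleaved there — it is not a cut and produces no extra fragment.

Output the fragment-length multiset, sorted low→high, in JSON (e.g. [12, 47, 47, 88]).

Site scan:
  HnxIV AACTTT/6: at [40, 48, 127, 164] ⇒ [46, 54, 133, 170]
  MvoIII AAGCGGG/4: at [22, 76, 83, 105, 119, 172, 193] ⇒ [26, 80, 87, 109, 123, 176, 197]
  VbrVI GGGCTATT/6: at [8, 133] ⇒ [14, 139]
  UxaIII TTCTTCT/5: at [56, 92, 150, 184] ⇒ [61, 97, 155, 189]

All cut coordinates (distinct, sorted): [14, 26, 46, 54, 61, 80, 87, 97, 109, 123, 133, 139, 155, 170, 176, 189, 197]

Fragment lengths:
  [0,14): 14 bp
  [14,26): 12 bp
  [26,46): 20 bp
  [46,54): 8 bp
  [54,61): 7 bp
  [61,80): 19 bp
  [80,87): 7 bp
  [87,97): 10 bp
  [97,109): 12 bp
  [109,123): 14 bp
  [123,133): 10 bp
  [133,139): 6 bp
  [139,155): 16 bp
  [155,170): 15 bp
  [170,176): 6 bp
  [176,189): 13 bp
  [189,197): 8 bp
  [197,202): 5 bp

[5,6,6,7,7,8,8,10,10,12,12,13,14,14,15,16,19,20]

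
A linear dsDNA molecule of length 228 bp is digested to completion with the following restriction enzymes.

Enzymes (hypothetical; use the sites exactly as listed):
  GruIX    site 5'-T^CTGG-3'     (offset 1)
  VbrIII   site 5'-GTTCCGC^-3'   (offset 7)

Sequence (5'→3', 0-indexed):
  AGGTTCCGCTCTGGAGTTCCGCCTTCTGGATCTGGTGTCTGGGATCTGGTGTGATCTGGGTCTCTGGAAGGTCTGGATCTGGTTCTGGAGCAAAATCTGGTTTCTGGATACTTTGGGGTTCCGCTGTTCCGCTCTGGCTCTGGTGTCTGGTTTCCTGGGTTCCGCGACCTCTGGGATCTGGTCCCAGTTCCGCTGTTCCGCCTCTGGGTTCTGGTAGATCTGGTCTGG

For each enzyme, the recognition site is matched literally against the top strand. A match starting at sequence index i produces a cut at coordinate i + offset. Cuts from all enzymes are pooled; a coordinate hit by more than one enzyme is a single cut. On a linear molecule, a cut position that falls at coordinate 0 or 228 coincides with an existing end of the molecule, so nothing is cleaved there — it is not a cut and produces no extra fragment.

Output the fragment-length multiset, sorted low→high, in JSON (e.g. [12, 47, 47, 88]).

[1,1,2,3,4,5,5,6,6,6,6,7,7,7,7,7,7,8,8,8,9,9,9,10,12,12,16,19,21]

Site scan:
  GruIX TCTGG/1: at [9, 24, 30, 37, 44, 54, 62, 71, 77, 83, 95, 102, 132, 138, 145, 169, 176, 202, 209, 218, 223] ⇒ [10, 25, 31, 38, 45, 55, 63, 72, 78, 84, 96, 103, 133, 139, 146, 170, 177, 203, 210, 219, 224]
  VbrIII GTTCCGC/7: at [2, 15, 117, 125, 158, 186, 194] ⇒ [9, 22, 124, 132, 165, 193, 201]

Pooled cuts: [9, 10, 22, 25, 31, 38, 45, 55, 63, 72, 78, 84, 96, 103, 124, 132, 133, 139, 146, 165, 170, 177, 193, 201, 203, 210, 219, 224]

Fragments:
  [0,9): 9 bp
  [9,10): 1 bp
  [10,22): 12 bp
  [22,25): 3 bp
  [25,31): 6 bp
  [31,38): 7 bp
  [38,45): 7 bp
  [45,55): 10 bp
  [55,63): 8 bp
  [63,72): 9 bp
  [72,78): 6 bp
  [78,84): 6 bp
  [84,96): 12 bp
  [96,103): 7 bp
  [103,124): 21 bp
  [124,132): 8 bp
  [132,133): 1 bp
  [133,139): 6 bp
  [139,146): 7 bp
  [146,165): 19 bp
  [165,170): 5 bp
  [170,177): 7 bp
  [177,193): 16 bp
  [193,201): 8 bp
  [201,203): 2 bp
  [203,210): 7 bp
  [210,219): 9 bp
  [219,224): 5 bp
  [224,228): 4 bp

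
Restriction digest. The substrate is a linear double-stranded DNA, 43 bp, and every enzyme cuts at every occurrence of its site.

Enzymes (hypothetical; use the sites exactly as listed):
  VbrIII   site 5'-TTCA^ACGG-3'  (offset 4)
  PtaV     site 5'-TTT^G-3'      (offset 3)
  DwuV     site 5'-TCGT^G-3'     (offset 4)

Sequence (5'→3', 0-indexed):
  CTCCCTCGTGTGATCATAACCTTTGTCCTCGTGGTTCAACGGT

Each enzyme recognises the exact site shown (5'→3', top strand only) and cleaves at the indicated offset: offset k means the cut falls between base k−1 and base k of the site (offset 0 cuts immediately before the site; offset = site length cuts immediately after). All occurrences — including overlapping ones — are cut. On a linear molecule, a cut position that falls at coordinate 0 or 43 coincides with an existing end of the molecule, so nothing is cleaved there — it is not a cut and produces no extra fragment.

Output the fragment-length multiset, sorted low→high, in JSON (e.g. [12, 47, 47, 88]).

[5,6,8,9,15]

Scan for sites:
  VbrIII TTCAACGG/4: at [34] ⇒ [38]
  PtaV TTTG/3: at [21] ⇒ [24]
  DwuV TCGTG/4: at [5, 28] ⇒ [9, 32]

All cut coordinates (distinct, sorted): [9, 24, 32, 38]

Fragment lengths:
  [0,9): 9 bp
  [9,24): 15 bp
  [24,32): 8 bp
  [32,38): 6 bp
  [38,43): 5 bp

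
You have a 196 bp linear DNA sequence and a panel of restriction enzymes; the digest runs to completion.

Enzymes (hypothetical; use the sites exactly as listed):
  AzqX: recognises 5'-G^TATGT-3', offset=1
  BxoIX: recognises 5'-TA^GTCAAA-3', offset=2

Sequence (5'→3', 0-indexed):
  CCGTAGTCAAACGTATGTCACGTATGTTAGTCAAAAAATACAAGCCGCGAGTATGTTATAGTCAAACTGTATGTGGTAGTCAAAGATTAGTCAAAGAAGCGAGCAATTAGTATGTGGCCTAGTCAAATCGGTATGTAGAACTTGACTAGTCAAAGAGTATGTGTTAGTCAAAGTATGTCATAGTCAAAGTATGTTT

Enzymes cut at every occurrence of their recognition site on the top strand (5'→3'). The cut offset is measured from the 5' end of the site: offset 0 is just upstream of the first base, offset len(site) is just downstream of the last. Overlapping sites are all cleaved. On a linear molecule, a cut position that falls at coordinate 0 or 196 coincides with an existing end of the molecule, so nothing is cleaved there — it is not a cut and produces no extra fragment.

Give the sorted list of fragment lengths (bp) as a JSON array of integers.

[5,7,7,7,7,8,9,9,9,9,9,9,9,10,11,11,17,21,22]

Scan for sites:
  AzqX (GTATGT, off=1): starts [12, 21, 50, 68, 109, 130, 156, 172, 188] → cuts [13, 22, 51, 69, 110, 131, 157, 173, 189]
  BxoIX (TAGTCAAA, off=2): starts [3, 27, 58, 76, 87, 119, 146, 164, 180] → cuts [5, 29, 60, 78, 89, 121, 148, 166, 182]

All cut coordinates (distinct, sorted): [5, 13, 22, 29, 51, 60, 69, 78, 89, 110, 121, 131, 148, 157, 166, 173, 182, 189]

Fragment lengths:
  [0,5): 5 bp
  [5,13): 8 bp
  [13,22): 9 bp
  [22,29): 7 bp
  [29,51): 22 bp
  [51,60): 9 bp
  [60,69): 9 bp
  [69,78): 9 bp
  [78,89): 11 bp
  [89,110): 21 bp
  [110,121): 11 bp
  [121,131): 10 bp
  [131,148): 17 bp
  [148,157): 9 bp
  [157,166): 9 bp
  [166,173): 7 bp
  [173,182): 9 bp
  [182,189): 7 bp
  [189,196): 7 bp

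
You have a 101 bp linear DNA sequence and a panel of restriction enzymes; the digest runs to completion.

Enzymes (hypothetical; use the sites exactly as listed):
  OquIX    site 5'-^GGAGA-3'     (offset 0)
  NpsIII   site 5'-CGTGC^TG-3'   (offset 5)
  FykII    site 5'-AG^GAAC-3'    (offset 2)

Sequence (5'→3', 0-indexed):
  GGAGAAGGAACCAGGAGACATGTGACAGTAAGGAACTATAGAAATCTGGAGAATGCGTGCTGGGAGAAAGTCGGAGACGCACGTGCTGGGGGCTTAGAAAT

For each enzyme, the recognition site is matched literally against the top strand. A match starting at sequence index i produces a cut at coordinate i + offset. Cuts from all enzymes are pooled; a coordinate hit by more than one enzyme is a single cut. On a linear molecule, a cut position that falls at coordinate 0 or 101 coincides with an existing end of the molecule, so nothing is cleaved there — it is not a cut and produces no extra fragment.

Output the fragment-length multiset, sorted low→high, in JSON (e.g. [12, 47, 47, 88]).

[2,6,7,10,13,14,15,15,19]

Scan for sites:
  OquIX GGAGA/0: at [0, 13, 47, 62, 72] ⇒ [13, 47, 62, 72] (position 0 is a terminus of the linear molecule — no cut)
  NpsIII CGTGCTG/5: at [55, 81] ⇒ [60, 86]
  FykII AGGAAC/2: at [5, 30] ⇒ [7, 32]

Pooled cuts: [7, 13, 32, 47, 60, 62, 72, 86]

Fragments:
  [0,7): 7 bp
  [7,13): 6 bp
  [13,32): 19 bp
  [32,47): 15 bp
  [47,60): 13 bp
  [60,62): 2 bp
  [62,72): 10 bp
  [72,86): 14 bp
  [86,101): 15 bp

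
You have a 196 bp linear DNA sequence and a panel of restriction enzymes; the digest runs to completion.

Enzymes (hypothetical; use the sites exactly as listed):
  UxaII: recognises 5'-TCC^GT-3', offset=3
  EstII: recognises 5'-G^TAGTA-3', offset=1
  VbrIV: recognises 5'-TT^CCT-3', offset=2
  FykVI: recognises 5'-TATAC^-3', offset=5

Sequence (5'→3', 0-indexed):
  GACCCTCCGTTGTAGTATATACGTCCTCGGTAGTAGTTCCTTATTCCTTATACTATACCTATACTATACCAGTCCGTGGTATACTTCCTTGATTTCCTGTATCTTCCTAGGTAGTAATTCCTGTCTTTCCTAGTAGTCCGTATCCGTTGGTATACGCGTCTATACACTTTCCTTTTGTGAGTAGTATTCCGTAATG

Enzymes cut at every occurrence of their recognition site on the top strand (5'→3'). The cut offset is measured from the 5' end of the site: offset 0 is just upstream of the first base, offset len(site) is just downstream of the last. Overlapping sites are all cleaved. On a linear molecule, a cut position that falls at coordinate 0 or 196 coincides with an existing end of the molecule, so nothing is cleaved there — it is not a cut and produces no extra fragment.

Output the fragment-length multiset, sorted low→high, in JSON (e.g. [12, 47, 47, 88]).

Per-enzyme occurrences:
  UxaII (TCCGT, off=3): starts [5, 72, 136, 142, 187] → cuts [8, 75, 139, 145, 190]
  EstII (GTAGTA, off=1): starts [11, 29, 110, 180] → cuts [12, 30, 111, 181]
  VbrIV (TTCCT, off=2): starts [36, 43, 84, 93, 103, 117, 126, 168] → cuts [38, 45, 86, 95, 105, 119, 128, 170]
  FykVI (TATAC, off=5): starts [17, 48, 53, 59, 64, 79, 150, 160] → cuts [22, 53, 58, 64, 69, 84, 155, 165]

All cut coordinates (distinct, sorted): [8, 12, 22, 30, 38, 45, 53, 58, 64, 69, 75, 84, 86, 95, 105, 111, 119, 128, 139, 145, 155, 165, 170, 181, 190]

Fragment lengths:
  [0,8): 8 bp
  [8,12): 4 bp
  [12,22): 10 bp
  [22,30): 8 bp
  [30,38): 8 bp
  [38,45): 7 bp
  [45,53): 8 bp
  [53,58): 5 bp
  [58,64): 6 bp
  [64,69): 5 bp
  [69,75): 6 bp
  [75,84): 9 bp
  [84,86): 2 bp
  [86,95): 9 bp
  [95,105): 10 bp
  [105,111): 6 bp
  [111,119): 8 bp
  [119,128): 9 bp
  [128,139): 11 bp
  [139,145): 6 bp
  [145,155): 10 bp
  [155,165): 10 bp
  [165,170): 5 bp
  [170,181): 11 bp
  [181,190): 9 bp
  [190,196): 6 bp

[2,4,5,5,5,6,6,6,6,6,7,8,8,8,8,8,9,9,9,9,10,10,10,10,11,11]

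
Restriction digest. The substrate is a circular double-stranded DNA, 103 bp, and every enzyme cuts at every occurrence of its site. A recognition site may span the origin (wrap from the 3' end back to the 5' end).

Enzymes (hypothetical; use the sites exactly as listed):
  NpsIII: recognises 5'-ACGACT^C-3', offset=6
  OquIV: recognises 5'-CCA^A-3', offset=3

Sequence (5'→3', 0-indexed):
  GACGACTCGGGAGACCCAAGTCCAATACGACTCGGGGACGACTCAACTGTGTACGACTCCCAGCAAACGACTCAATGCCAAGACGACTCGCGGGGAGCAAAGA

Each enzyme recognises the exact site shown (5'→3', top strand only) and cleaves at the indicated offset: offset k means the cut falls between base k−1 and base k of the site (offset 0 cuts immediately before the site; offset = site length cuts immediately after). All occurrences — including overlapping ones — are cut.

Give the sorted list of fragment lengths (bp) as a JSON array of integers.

Per-enzyme occurrences:
  NpsIII ACGACTC/6: at [1, 26, 37, 52, 66, 82] ⇒ [7, 32, 43, 58, 72, 88]
  OquIV CCAA/3: at [15, 21, 77] ⇒ [18, 24, 80]

Pooled cuts: [7, 18, 24, 32, 43, 58, 72, 80, 88]

Fragments:
  7→18: 11 bp
  18→24: 6 bp
  24→32: 8 bp
  32→43: 11 bp
  43→58: 15 bp
  58→72: 14 bp
  72→80: 8 bp
  80→88: 8 bp
  88→7 (wrap): 103-88+7 = 22 bp

[6,8,8,8,11,11,14,15,22]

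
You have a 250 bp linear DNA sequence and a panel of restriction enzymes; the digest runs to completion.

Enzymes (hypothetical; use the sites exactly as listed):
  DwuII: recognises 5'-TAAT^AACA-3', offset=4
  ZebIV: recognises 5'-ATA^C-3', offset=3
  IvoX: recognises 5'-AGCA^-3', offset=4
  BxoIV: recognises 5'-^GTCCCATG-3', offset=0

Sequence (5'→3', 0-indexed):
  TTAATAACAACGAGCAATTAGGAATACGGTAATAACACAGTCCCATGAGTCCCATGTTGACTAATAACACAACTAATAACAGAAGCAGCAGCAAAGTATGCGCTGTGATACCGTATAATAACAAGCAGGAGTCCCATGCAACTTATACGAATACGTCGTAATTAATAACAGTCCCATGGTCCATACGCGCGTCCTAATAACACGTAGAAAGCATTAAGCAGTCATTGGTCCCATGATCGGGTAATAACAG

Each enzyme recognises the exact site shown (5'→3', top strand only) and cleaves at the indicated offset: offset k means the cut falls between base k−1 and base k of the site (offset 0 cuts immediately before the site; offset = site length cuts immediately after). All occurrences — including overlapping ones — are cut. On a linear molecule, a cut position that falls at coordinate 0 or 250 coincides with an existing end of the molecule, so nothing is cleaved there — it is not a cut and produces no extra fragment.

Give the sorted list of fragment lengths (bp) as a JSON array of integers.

[3,3,3,4,5,5,6,6,7,7,7,8,9,9,10,10,11,12,13,13,15,15,17,17,17,18]

Per-enzyme occurrences:
  DwuII TAATAACA/4: at [1, 29, 61, 73, 115, 162, 194, 241] ⇒ [5, 33, 65, 77, 119, 166, 198, 245]
  ZebIV ATAC/3: at [23, 107, 144, 150, 182] ⇒ [26, 110, 147, 153, 185]
  IvoX AGCA/4: at [12, 83, 86, 89, 123, 209, 216] ⇒ [16, 87, 90, 93, 127, 213, 220]
  BxoIV GTCCCATG/0: at [39, 48, 130, 170, 227] ⇒ [39, 48, 130, 170, 227]

All cut coordinates (distinct, sorted): [5, 16, 26, 33, 39, 48, 65, 77, 87, 90, 93, 110, 119, 127, 130, 147, 153, 166, 170, 185, 198, 213, 220, 227, 245]

Fragments:
  [0,5): 5 bp
  [5,16): 11 bp
  [16,26): 10 bp
  [26,33): 7 bp
  [33,39): 6 bp
  [39,48): 9 bp
  [48,65): 17 bp
  [65,77): 12 bp
  [77,87): 10 bp
  [87,90): 3 bp
  [90,93): 3 bp
  [93,110): 17 bp
  [110,119): 9 bp
  [119,127): 8 bp
  [127,130): 3 bp
  [130,147): 17 bp
  [147,153): 6 bp
  [153,166): 13 bp
  [166,170): 4 bp
  [170,185): 15 bp
  [185,198): 13 bp
  [198,213): 15 bp
  [213,220): 7 bp
  [220,227): 7 bp
  [227,245): 18 bp
  [245,250): 5 bp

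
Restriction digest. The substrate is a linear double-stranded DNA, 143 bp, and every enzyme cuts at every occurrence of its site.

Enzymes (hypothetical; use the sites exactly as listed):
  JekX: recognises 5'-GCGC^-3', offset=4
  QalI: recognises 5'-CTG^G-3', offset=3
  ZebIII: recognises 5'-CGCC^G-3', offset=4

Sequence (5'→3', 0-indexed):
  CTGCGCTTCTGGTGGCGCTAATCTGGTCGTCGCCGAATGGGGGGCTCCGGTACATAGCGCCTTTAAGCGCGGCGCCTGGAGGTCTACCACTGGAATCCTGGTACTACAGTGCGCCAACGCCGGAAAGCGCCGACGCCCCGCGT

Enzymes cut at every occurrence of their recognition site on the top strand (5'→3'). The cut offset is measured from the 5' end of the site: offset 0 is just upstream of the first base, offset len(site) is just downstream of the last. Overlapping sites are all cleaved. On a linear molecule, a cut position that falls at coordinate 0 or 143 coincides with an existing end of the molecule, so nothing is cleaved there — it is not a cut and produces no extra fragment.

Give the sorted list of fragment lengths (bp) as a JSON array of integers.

[1,3,5,5,6,7,7,7,8,9,9,10,12,14,14,26]

Site scan:
  JekX GCGC/4: at [2, 14, 56, 66, 71, 110, 126] ⇒ [6, 18, 60, 70, 75, 114, 130]
  QalI CTGG/3: at [8, 22, 75, 89, 97] ⇒ [11, 25, 78, 92, 100]
  ZebIII CGCCG/4: at [30, 117, 127] ⇒ [34, 121, 131]

Pooled cuts: [6, 11, 18, 25, 34, 60, 70, 75, 78, 92, 100, 114, 121, 130, 131]

Fragments:
  [0,6): 6 bp
  [6,11): 5 bp
  [11,18): 7 bp
  [18,25): 7 bp
  [25,34): 9 bp
  [34,60): 26 bp
  [60,70): 10 bp
  [70,75): 5 bp
  [75,78): 3 bp
  [78,92): 14 bp
  [92,100): 8 bp
  [100,114): 14 bp
  [114,121): 7 bp
  [121,130): 9 bp
  [130,131): 1 bp
  [131,143): 12 bp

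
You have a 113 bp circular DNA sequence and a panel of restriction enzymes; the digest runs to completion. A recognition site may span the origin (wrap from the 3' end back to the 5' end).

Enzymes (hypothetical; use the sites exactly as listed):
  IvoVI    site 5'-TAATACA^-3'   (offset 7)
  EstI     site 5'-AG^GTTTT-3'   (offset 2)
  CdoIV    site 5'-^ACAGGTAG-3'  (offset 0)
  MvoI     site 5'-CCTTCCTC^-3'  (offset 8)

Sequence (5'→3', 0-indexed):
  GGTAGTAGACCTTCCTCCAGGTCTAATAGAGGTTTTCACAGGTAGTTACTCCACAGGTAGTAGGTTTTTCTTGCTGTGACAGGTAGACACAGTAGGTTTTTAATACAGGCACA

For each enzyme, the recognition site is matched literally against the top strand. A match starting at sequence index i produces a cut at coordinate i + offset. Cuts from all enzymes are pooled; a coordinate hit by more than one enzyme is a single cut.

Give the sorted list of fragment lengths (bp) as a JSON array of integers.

[3,6,11,12,14,15,15,17,20]

Site scan:
  IvoVI (TAATACA, off=7): starts [100] → cuts [107]
  EstI (AGGTTTT, off=2): starts [29, 61, 93] → cuts [31, 63, 95]
  CdoIV (ACAGGTAG, off=0): starts [37, 52, 78, 110] → cuts [37, 52, 78, 110]
  MvoI (CCTTCCTC, off=8): starts [9] → cuts [17]

All cut coordinates (distinct, sorted): [17, 31, 37, 52, 63, 78, 95, 107, 110]

Fragments:
  17→31: 14 bp
  31→37: 6 bp
  37→52: 15 bp
  52→63: 11 bp
  63→78: 15 bp
  78→95: 17 bp
  95→107: 12 bp
  107→110: 3 bp
  110→17 (wrap): 113-110+17 = 20 bp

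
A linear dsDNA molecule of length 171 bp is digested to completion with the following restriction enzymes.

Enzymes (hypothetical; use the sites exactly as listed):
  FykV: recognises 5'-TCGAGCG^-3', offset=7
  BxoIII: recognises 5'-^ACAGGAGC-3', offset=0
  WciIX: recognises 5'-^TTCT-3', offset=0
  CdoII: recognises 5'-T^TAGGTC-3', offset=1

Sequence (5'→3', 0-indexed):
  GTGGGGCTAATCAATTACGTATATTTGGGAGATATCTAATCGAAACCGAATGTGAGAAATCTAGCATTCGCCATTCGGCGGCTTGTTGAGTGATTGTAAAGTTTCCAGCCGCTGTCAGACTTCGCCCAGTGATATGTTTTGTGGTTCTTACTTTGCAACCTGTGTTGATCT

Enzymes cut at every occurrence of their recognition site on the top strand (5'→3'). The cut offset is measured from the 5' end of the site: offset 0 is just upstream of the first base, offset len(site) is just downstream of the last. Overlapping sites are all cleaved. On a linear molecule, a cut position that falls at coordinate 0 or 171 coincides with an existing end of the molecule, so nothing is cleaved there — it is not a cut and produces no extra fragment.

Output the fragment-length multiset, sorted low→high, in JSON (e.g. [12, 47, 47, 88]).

[27,144]

Per-enzyme occurrences:
  FykV (TCGAGCG, off=7): no sites
  BxoIII (ACAGGAGC, off=0): no sites
  WciIX (TTCT, off=0): starts [144] → cuts [144]
  CdoII (TTAGGTC, off=1): no sites

All cut coordinates (distinct, sorted): [144]

Fragments:
  [0,144): 144 bp
  [144,171): 27 bp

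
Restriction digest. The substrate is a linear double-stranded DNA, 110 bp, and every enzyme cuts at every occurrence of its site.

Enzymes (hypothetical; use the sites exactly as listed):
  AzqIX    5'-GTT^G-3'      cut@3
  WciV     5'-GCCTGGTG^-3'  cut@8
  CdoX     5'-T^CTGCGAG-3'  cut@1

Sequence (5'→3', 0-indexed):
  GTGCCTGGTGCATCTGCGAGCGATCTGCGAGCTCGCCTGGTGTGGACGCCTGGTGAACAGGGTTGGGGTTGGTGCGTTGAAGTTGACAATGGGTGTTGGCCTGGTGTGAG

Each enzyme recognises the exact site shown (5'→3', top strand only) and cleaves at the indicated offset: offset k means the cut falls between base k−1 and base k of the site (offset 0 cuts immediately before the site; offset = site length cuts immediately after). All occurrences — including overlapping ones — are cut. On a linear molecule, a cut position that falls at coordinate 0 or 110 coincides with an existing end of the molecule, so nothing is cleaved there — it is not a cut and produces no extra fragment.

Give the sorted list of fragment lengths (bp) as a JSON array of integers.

[3,4,6,6,8,9,9,10,11,13,13,18]

Per-enzyme occurrences:
  AzqIX (GTTG, off=3): starts [61, 67, 75, 81, 94] → cuts [64, 70, 78, 84, 97]
  WciV (GCCTGGTG, off=8): starts [2, 34, 47, 98] → cuts [10, 42, 55, 106]
  CdoX (TCTGCGAG, off=1): starts [12, 23] → cuts [13, 24]

Pooled cuts: [10, 13, 24, 42, 55, 64, 70, 78, 84, 97, 106]

Fragments:
  [0,10): 10 bp
  [10,13): 3 bp
  [13,24): 11 bp
  [24,42): 18 bp
  [42,55): 13 bp
  [55,64): 9 bp
  [64,70): 6 bp
  [70,78): 8 bp
  [78,84): 6 bp
  [84,97): 13 bp
  [97,106): 9 bp
  [106,110): 4 bp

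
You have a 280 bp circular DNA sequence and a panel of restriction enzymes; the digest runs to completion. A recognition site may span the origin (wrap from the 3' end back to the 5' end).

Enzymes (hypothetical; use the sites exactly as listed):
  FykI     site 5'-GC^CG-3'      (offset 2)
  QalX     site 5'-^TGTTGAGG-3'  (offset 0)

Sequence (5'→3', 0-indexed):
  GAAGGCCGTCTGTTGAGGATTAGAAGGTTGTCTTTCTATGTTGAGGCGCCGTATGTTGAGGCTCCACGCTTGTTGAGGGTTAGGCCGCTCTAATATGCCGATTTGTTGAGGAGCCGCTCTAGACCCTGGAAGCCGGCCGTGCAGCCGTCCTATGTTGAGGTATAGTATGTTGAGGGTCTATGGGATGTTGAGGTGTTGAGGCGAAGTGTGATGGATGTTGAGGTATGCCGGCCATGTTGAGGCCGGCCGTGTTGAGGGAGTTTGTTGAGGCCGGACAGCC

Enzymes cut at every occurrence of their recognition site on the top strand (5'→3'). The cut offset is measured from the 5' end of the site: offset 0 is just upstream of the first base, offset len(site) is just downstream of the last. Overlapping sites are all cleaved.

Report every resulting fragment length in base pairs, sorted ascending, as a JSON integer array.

[2,4,4,4,4,5,6,7,7,8,8,8,9,9,11,11,13,13,13,15,15,17,18,19,22,28]

Scan for sites:
  FykI (GCCG, off=2): starts [4, 47, 83, 96, 112, 131, 135, 143, 226, 241, 245, 269, 277] → cuts [6, 49, 85, 98, 114, 133, 137, 145, 228, 243, 247, 271, 279]
  QalX (TGTTGAGG, off=0): starts [10, 38, 53, 70, 103, 152, 167, 185, 193, 215, 234, 249, 262] → cuts [10, 38, 53, 70, 103, 152, 167, 185, 193, 215, 234, 249, 262]

Pooled cuts: [6, 10, 38, 49, 53, 70, 85, 98, 103, 114, 133, 137, 145, 152, 167, 185, 193, 215, 228, 234, 243, 247, 249, 262, 271, 279]

Fragment lengths:
  6→10: 4 bp
  10→38: 28 bp
  38→49: 11 bp
  49→53: 4 bp
  53→70: 17 bp
  70→85: 15 bp
  85→98: 13 bp
  98→103: 5 bp
  103→114: 11 bp
  114→133: 19 bp
  133→137: 4 bp
  137→145: 8 bp
  145→152: 7 bp
  152→167: 15 bp
  167→185: 18 bp
  185→193: 8 bp
  193→215: 22 bp
  215→228: 13 bp
  228→234: 6 bp
  234→243: 9 bp
  243→247: 4 bp
  247→249: 2 bp
  249→262: 13 bp
  262→271: 9 bp
  271→279: 8 bp
  279→6 (wrap): 280-279+6 = 7 bp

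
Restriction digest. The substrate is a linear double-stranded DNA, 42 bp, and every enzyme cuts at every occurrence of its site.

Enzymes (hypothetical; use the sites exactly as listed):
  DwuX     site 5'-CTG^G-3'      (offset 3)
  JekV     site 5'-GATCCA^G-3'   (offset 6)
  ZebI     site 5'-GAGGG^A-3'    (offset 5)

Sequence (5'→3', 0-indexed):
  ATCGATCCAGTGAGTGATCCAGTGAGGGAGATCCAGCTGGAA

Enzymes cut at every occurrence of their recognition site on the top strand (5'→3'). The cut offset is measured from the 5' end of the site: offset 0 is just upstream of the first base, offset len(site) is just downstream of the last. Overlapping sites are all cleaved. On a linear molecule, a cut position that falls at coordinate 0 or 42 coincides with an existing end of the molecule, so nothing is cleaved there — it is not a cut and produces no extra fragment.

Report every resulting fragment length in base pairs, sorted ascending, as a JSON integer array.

[3,4,7,7,9,12]

Site scan:
  DwuX CTGG/3: at [36] ⇒ [39]
  JekV GATCCAG/6: at [3, 15, 29] ⇒ [9, 21, 35]
  ZebI GAGGGA/5: at [23] ⇒ [28]

Pooled cuts: [9, 21, 28, 35, 39]

Fragment lengths:
  [0,9): 9 bp
  [9,21): 12 bp
  [21,28): 7 bp
  [28,35): 7 bp
  [35,39): 4 bp
  [39,42): 3 bp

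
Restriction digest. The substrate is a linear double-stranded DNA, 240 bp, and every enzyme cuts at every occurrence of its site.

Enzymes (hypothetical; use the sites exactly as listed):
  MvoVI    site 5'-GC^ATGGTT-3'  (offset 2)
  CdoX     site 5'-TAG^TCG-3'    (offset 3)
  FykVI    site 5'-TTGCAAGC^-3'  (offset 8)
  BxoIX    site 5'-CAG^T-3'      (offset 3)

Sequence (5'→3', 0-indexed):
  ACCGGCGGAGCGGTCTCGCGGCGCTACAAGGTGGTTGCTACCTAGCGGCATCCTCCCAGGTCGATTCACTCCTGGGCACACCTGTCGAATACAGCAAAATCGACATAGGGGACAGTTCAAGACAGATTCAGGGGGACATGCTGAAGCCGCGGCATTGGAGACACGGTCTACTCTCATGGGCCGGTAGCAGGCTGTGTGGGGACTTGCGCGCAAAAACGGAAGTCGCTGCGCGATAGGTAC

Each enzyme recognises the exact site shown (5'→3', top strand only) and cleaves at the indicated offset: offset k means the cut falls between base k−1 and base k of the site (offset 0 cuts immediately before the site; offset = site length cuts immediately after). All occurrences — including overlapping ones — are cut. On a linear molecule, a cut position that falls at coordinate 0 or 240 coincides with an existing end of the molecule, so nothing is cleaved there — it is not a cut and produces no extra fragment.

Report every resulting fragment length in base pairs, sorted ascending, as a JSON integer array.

[115,125]

Site scan:
  MvoVI (GCATGGTT, off=2): no sites
  CdoX (TAGTCG, off=3): no sites
  FykVI (TTGCAAGC, off=8): no sites
  BxoIX CAGT/3: at [112] ⇒ [115]

Pooled cuts: [115]

Fragment lengths:
  [0,115): 115 bp
  [115,240): 125 bp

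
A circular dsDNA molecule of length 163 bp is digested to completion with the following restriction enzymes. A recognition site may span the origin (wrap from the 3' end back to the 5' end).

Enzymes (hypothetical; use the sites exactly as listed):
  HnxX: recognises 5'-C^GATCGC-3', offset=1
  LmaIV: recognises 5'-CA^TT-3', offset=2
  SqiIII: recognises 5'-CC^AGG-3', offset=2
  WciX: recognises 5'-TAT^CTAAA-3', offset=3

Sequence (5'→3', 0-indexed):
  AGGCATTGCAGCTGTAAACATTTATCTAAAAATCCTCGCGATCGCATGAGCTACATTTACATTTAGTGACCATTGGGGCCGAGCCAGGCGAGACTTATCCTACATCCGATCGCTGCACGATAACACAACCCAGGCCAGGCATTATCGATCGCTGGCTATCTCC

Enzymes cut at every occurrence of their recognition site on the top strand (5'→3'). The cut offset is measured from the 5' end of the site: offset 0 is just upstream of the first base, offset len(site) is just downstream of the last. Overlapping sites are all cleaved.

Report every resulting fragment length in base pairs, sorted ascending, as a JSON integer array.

Scan for sites:
  HnxX (CGATCGC, off=1): starts [38, 106, 145] → cuts [39, 107, 146]
  LmaIV (CATT, off=2): starts [3, 18, 53, 59, 70, 139] → cuts [5, 20, 55, 61, 72, 141]
  SqiIII (CCAGG, off=2): starts [83, 129, 134, 161] → cuts [0, 85, 131, 136]
  WciX (TATCTAAA, off=3): starts [22] → cuts [25]

All cut coordinates (distinct, sorted): [0, 5, 20, 25, 39, 55, 61, 72, 85, 107, 131, 136, 141, 146]

Fragments:
  0→5: 5 bp
  5→20: 15 bp
  20→25: 5 bp
  25→39: 14 bp
  39→55: 16 bp
  55→61: 6 bp
  61→72: 11 bp
  72→85: 13 bp
  85→107: 22 bp
  107→131: 24 bp
  131→136: 5 bp
  136→141: 5 bp
  141→146: 5 bp
  146→0 (wrap): 163-146+0 = 17 bp

[5,5,5,5,5,6,11,13,14,15,16,17,22,24]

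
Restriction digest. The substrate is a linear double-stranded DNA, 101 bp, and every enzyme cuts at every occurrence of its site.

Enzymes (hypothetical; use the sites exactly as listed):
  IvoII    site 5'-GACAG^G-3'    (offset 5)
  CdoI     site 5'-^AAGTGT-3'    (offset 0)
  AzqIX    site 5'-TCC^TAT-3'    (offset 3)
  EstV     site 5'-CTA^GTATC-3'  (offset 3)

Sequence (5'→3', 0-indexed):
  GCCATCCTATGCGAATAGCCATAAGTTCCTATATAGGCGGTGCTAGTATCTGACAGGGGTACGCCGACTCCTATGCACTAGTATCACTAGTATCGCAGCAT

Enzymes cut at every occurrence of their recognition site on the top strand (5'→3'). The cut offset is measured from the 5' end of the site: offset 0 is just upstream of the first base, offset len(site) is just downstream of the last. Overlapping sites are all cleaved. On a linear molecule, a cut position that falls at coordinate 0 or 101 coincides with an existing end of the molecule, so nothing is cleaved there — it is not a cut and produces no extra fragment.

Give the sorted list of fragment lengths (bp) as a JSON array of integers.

[7,9,9,11,12,15,16,22]

Site scan:
  IvoII (GACAGG, off=5): starts [51] → cuts [56]
  CdoI (AAGTGT, off=0): no sites
  AzqIX (TCCTAT, off=3): starts [4, 26, 68] → cuts [7, 29, 71]
  EstV (CTAGTATC, off=3): starts [42, 77, 86] → cuts [45, 80, 89]

Pooled cuts: [7, 29, 45, 56, 71, 80, 89]

Fragments:
  [0,7): 7 bp
  [7,29): 22 bp
  [29,45): 16 bp
  [45,56): 11 bp
  [56,71): 15 bp
  [71,80): 9 bp
  [80,89): 9 bp
  [89,101): 12 bp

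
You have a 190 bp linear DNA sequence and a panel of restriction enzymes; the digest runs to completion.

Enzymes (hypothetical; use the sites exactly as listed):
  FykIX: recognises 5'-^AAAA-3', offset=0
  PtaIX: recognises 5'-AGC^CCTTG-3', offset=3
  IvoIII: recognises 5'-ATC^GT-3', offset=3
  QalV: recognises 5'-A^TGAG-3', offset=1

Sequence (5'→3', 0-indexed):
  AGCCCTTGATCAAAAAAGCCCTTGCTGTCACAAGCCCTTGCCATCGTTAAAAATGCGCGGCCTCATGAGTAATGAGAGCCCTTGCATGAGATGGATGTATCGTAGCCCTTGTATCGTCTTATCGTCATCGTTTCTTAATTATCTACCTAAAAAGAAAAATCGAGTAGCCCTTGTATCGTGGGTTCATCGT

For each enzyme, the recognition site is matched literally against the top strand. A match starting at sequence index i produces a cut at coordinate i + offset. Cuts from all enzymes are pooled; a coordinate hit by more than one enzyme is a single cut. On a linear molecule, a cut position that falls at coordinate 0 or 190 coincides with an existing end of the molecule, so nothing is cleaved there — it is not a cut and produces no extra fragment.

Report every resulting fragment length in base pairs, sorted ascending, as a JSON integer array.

[1,1,1,1,1,2,3,3,5,5,6,6,7,7,7,8,8,9,9,10,11,13,15,16,16,19]

Per-enzyme occurrences:
  FykIX AAAA/0: at [11, 12, 13, 48, 49, 148, 149, 154, 155] ⇒ [11, 12, 13, 48, 49, 148, 149, 154, 155]
  PtaIX AGCCCTTG/3: at [0, 16, 32, 76, 103, 165] ⇒ [3, 19, 35, 79, 106, 168]
  IvoIII ATCGT/3: at [42, 98, 112, 120, 126, 174, 185] ⇒ [45, 101, 115, 123, 129, 177, 188]
  QalV ATGAG/1: at [64, 71, 85] ⇒ [65, 72, 86]

Pooled cuts: [3, 11, 12, 13, 19, 35, 45, 48, 49, 65, 72, 79, 86, 101, 106, 115, 123, 129, 148, 149, 154, 155, 168, 177, 188]

Fragment lengths:
  [0,3): 3 bp
  [3,11): 8 bp
  [11,12): 1 bp
  [12,13): 1 bp
  [13,19): 6 bp
  [19,35): 16 bp
  [35,45): 10 bp
  [45,48): 3 bp
  [48,49): 1 bp
  [49,65): 16 bp
  [65,72): 7 bp
  [72,79): 7 bp
  [79,86): 7 bp
  [86,101): 15 bp
  [101,106): 5 bp
  [106,115): 9 bp
  [115,123): 8 bp
  [123,129): 6 bp
  [129,148): 19 bp
  [148,149): 1 bp
  [149,154): 5 bp
  [154,155): 1 bp
  [155,168): 13 bp
  [168,177): 9 bp
  [177,188): 11 bp
  [188,190): 2 bp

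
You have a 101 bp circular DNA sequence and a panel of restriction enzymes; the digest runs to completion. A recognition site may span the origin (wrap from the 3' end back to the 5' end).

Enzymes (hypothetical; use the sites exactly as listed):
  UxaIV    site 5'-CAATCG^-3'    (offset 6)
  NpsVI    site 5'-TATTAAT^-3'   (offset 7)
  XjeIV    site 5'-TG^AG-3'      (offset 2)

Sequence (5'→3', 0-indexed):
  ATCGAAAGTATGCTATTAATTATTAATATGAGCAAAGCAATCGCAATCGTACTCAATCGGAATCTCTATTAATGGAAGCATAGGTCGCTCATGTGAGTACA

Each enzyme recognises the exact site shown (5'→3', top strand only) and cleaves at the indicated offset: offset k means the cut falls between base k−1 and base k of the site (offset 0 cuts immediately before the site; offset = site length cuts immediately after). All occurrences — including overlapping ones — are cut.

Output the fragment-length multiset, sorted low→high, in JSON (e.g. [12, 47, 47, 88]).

Per-enzyme occurrences:
  UxaIV CAATCG/6: at [37, 43, 53, 99] ⇒ [4, 43, 49, 59]
  NpsVI TATTAAT/7: at [13, 20, 66] ⇒ [20, 27, 73]
  XjeIV TGAG/2: at [28, 93] ⇒ [30, 95]

Pooled cuts: [4, 20, 27, 30, 43, 49, 59, 73, 95]

Fragments:
  4→20: 16 bp
  20→27: 7 bp
  27→30: 3 bp
  30→43: 13 bp
  43→49: 6 bp
  49→59: 10 bp
  59→73: 14 bp
  73→95: 22 bp
  95→4 (wrap): 101-95+4 = 10 bp

[3,6,7,10,10,13,14,16,22]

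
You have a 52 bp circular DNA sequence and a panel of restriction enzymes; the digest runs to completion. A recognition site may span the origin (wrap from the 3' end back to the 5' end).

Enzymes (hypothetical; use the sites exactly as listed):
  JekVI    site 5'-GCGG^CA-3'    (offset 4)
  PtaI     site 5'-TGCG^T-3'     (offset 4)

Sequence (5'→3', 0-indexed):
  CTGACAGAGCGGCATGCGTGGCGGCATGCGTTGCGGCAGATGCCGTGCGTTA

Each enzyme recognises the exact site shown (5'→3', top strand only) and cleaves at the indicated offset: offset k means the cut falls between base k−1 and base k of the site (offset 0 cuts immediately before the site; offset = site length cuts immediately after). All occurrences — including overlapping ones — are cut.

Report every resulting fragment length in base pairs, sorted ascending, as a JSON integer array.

Site scan:
  JekVI (GCGGCA, off=4): starts [8, 20, 32] → cuts [12, 24, 36]
  PtaI (TGCGT, off=4): starts [14, 26, 45] → cuts [18, 30, 49]

All cut coordinates (distinct, sorted): [12, 18, 24, 30, 36, 49]

Fragments:
  12→18: 6 bp
  18→24: 6 bp
  24→30: 6 bp
  30→36: 6 bp
  36→49: 13 bp
  49→12 (wrap): 52-49+12 = 15 bp

[6,6,6,6,13,15]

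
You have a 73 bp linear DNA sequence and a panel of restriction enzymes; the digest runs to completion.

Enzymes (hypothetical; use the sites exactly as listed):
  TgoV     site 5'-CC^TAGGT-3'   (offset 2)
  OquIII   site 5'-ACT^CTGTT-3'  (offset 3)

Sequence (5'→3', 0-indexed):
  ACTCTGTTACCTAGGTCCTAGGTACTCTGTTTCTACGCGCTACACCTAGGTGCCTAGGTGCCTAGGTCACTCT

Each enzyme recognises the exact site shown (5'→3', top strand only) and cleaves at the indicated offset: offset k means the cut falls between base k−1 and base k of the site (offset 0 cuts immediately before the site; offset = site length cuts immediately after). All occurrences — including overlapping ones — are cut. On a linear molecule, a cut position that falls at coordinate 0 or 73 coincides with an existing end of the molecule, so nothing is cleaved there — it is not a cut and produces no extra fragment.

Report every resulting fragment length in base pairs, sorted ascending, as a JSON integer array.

[3,7,8,8,8,8,11,20]

Site scan:
  TgoV (CCTAGGT, off=2): starts [9, 16, 44, 52, 60] → cuts [11, 18, 46, 54, 62]
  OquIII (ACTCTGTT, off=3): starts [0, 23] → cuts [3, 26]

Pooled cuts: [3, 11, 18, 26, 46, 54, 62]

Fragment lengths:
  [0,3): 3 bp
  [3,11): 8 bp
  [11,18): 7 bp
  [18,26): 8 bp
  [26,46): 20 bp
  [46,54): 8 bp
  [54,62): 8 bp
  [62,73): 11 bp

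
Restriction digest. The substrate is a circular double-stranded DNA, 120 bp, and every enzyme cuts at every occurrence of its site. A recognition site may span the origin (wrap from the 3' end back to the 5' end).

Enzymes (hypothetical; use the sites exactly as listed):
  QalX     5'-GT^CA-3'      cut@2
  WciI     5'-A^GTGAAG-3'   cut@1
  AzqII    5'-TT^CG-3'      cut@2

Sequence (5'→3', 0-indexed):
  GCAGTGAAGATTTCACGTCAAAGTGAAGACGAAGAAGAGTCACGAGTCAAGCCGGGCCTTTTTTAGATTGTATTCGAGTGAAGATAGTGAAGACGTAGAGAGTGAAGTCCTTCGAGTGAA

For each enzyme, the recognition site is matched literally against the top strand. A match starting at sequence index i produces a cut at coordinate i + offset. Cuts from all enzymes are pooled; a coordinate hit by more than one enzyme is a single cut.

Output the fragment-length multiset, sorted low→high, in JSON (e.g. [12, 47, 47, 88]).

Scan for sites:
  QalX (GTCA, off=2): starts [16, 38, 45] → cuts [18, 40, 47]
  WciI (AGTGAAG, off=1): starts [2, 21, 76, 85, 100, 114] → cuts [3, 22, 77, 86, 101, 115]
  AzqII (TTCG, off=2): starts [72, 110] → cuts [74, 112]

All cut coordinates (distinct, sorted): [3, 18, 22, 40, 47, 74, 77, 86, 101, 112, 115]

Fragments:
  3→18: 15 bp
  18→22: 4 bp
  22→40: 18 bp
  40→47: 7 bp
  47→74: 27 bp
  74→77: 3 bp
  77→86: 9 bp
  86→101: 15 bp
  101→112: 11 bp
  112→115: 3 bp
  115→3 (wrap): 120-115+3 = 8 bp

[3,3,4,7,8,9,11,15,15,18,27]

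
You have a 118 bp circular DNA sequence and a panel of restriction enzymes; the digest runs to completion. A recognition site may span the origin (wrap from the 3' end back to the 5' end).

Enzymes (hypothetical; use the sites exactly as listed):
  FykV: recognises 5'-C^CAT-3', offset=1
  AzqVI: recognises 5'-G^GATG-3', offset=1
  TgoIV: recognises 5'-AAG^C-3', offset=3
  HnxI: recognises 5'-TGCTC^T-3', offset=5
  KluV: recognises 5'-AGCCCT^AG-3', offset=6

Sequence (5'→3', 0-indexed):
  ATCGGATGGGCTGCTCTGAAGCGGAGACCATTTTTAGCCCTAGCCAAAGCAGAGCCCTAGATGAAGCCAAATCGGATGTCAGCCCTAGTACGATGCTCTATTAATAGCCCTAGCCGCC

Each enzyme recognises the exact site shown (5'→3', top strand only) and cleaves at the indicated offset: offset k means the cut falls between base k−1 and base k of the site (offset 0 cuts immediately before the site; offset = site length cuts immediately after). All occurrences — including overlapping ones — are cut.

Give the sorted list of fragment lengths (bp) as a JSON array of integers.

Per-enzyme occurrences:
  FykV CCAT/1: at [27, 116] ⇒ [28, 117]
  AzqVI GGATG/1: at [3, 73] ⇒ [4, 74]
  TgoIV AAGC/3: at [18, 46, 63] ⇒ [21, 49, 66]
  HnxI TGCTCT/5: at [11, 93] ⇒ [16, 98]
  KluV AGCCCTAG/6: at [35, 52, 80, 105] ⇒ [41, 58, 86, 111]

Pooled cuts: [4, 16, 21, 28, 41, 49, 58, 66, 74, 86, 98, 111, 117]

Fragment lengths:
  4→16: 12 bp
  16→21: 5 bp
  21→28: 7 bp
  28→41: 13 bp
  41→49: 8 bp
  49→58: 9 bp
  58→66: 8 bp
  66→74: 8 bp
  74→86: 12 bp
  86→98: 12 bp
  98→111: 13 bp
  111→117: 6 bp
  117→4 (wrap): 118-117+4 = 5 bp

[5,5,6,7,8,8,8,9,12,12,12,13,13]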